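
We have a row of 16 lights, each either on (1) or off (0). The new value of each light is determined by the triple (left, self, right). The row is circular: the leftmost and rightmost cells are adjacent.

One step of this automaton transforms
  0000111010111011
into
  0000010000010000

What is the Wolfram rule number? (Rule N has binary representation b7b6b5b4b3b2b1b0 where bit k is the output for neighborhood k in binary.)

position 5: 111 → 1  (bit 7 = 1)
position 6: 110 → 0  (bit 6 = 0)
position 7: 101 → 0  (bit 5 = 0)
position 0: 100 → 0  (bit 4 = 0)
position 4: 011 → 0  (bit 3 = 0)
position 8: 010 → 0  (bit 2 = 0)
position 3: 001 → 0  (bit 1 = 0)
position 1: 000 → 0  (bit 0 = 0)
bits b7..b0 = 10000000 = 128

128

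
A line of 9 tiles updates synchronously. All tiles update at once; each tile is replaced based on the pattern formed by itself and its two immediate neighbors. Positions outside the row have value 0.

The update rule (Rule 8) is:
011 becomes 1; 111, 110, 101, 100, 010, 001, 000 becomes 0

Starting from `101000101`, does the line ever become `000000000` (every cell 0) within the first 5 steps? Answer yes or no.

yes

000000000
all cells are 0 at step 1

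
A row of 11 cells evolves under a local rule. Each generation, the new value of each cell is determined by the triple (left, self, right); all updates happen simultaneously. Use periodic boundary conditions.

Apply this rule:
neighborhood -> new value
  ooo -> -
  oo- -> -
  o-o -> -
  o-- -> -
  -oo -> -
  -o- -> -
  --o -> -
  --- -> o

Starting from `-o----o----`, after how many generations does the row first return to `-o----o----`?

generation 1: ---oo---ooo
generation 2: -o----o----

2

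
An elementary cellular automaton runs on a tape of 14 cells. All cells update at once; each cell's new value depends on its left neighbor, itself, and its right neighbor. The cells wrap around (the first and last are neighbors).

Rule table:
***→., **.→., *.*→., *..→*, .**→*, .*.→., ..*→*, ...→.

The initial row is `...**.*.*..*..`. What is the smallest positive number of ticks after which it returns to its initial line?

28

..**.....**.*.
.**.*...**...*
.*...*.**.*.*.
*.*.*..*.....*
.....**.*...**
*...**...*.**.
.*.**.*.*..*..
*..*.....**.*.
.**.*...**....
**...*.**.*...
*.*.*..*...*.*
.....**.*.*..*
*...**.....**.
.*.**.*...**..
*..*...*.**.*.
.**.*.*..*....
**.....**.*...
*.*...**...*.*
...*.**.*.*..*
*.*..*.....**.
...**.*...**..
..**...*.**.*.
.**.*.*..*...*
.*.....**.*.*.
*.*...**.....*
...*.**.*...**
*.*..*...*.**.
...**.*.*..*..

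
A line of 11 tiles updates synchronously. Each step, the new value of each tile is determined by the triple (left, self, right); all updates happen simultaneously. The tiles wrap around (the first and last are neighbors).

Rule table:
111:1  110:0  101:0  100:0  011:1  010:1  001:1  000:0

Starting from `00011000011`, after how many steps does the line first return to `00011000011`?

11

00110000110
01100001100
11000011000
10000110001
00001100011
00011000110
00110001100
01100011000
11000110000
10001100001
00011000011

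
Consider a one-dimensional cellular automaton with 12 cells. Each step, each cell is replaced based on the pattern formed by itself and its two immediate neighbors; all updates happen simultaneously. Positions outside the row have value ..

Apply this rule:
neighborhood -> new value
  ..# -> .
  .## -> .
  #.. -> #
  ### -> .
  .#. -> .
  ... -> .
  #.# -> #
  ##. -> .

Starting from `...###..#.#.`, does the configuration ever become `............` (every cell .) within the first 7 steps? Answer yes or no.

step 1: ......#..#.#
step 2: .......#..#.
step 3: ........#..#
step 4: .........#..
step 5: ..........#.
step 6: ...........#
step 7: ............
all cells are . at step 7

yes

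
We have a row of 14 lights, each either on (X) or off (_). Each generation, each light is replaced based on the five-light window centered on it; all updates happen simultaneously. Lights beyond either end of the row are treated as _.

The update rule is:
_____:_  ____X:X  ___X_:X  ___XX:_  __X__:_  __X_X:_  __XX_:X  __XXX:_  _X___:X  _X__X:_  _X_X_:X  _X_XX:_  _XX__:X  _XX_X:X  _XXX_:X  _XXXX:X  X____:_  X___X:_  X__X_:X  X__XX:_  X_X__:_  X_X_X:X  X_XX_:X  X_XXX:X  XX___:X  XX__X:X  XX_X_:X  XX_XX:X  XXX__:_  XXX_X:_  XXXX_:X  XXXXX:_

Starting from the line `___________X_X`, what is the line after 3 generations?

_________XX_X_
_______X_XXX_X
_____XX__XX_X_

_____XX__XX_X_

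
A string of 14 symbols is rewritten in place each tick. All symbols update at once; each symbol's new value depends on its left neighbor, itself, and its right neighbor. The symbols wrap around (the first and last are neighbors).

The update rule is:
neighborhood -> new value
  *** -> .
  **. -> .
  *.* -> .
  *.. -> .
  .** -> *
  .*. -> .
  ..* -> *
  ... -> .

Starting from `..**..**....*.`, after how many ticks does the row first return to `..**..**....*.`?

.**..**....*..
**..**....*...
*..**....*...*
..**....*...**
.**....*...**.
**....*...**..
*....*...**..*
....*...**..**
...*...**..**.
..*...**..**..
.*...**..**...
*...**..**....
...**..**....*
..**..**....*.

14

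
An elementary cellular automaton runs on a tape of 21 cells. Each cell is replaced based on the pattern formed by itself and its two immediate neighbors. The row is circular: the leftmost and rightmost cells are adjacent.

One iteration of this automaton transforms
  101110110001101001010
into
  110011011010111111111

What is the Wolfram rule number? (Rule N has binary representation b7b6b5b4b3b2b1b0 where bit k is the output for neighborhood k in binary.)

position 3: 111 → 0  (bit 7 = 0)
position 4: 110 → 1  (bit 6 = 1)
position 1: 101 → 1  (bit 5 = 1)
position 8: 100 → 1  (bit 4 = 1)
position 2: 011 → 0  (bit 3 = 0)
position 0: 010 → 1  (bit 2 = 1)
position 10: 001 → 1  (bit 1 = 1)
position 9: 000 → 0  (bit 0 = 0)
bits b7..b0 = 01110110 = 118

118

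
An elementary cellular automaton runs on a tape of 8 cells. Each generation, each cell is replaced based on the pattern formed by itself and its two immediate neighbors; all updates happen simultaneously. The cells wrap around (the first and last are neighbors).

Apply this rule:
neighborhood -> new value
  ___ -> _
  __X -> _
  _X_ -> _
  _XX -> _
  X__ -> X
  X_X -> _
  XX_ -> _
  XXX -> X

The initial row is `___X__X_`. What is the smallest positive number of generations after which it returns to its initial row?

____X__X
X____X__
_X____X_
__X____X
X__X____
_X__X___
__X__X__
___X__X_

8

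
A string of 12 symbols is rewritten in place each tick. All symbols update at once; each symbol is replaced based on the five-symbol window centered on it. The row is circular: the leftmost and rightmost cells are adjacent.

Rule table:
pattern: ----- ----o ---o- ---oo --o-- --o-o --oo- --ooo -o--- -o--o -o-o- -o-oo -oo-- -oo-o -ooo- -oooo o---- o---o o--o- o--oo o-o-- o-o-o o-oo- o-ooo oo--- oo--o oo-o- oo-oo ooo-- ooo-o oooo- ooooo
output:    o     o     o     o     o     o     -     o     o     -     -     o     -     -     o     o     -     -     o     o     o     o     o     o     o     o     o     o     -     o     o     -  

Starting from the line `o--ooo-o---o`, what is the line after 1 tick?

-oooooooo-o-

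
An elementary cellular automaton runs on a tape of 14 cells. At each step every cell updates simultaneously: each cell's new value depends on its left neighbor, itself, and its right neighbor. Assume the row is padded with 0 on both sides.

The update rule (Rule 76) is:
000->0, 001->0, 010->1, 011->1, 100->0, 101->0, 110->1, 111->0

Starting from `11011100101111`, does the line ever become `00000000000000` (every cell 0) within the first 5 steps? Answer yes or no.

11010100101001
11010100101001  (fixed point — unchanged through step 5)
step 5 is 11010100101001, still not uniform 0

no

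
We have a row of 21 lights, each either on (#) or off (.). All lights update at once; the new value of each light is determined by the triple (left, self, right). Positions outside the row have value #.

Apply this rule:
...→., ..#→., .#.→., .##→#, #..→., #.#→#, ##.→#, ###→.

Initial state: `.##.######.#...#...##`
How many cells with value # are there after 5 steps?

3

#####....##........#.
....#....##.........#
.........##.........#
.........##.........#  (fixed point — unchanged through step 5)
count of #: 3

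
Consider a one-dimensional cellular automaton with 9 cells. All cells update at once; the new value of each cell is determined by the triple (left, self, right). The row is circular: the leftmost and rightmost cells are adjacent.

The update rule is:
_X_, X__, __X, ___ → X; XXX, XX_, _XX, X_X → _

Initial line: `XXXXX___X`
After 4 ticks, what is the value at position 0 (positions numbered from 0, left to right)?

X

_____XXX_
XXXXX___X  (repeats tick 0; period 2)
tick 4: XXXXX___X
position 0 holds X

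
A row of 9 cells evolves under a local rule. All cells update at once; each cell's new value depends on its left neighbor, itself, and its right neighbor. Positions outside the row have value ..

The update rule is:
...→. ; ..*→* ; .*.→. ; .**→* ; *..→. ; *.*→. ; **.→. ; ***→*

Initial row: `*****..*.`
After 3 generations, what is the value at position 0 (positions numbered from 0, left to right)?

****..*..
***..*...
**..*....
position 0 holds *

*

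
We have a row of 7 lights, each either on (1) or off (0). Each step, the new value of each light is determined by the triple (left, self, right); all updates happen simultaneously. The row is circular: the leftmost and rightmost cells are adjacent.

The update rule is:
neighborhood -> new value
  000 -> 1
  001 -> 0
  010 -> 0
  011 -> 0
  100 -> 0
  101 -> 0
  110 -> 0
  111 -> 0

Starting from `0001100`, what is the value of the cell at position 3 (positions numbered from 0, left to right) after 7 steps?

step 1: 1100001
step 2: 0001100  (repeats step 0; period 2)
step 7: 1100001
position 3 holds 0

0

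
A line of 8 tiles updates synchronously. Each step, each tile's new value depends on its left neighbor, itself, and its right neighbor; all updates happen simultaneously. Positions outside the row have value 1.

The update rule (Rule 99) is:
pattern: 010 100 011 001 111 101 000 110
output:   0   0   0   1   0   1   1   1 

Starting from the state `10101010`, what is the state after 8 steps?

01101100

step 1: 11010101
step 2: 01101010
step 3: 10110101
step 4: 11011010
step 5: 01101101
step 6: 10110110
step 7: 11011011
step 8: 01101100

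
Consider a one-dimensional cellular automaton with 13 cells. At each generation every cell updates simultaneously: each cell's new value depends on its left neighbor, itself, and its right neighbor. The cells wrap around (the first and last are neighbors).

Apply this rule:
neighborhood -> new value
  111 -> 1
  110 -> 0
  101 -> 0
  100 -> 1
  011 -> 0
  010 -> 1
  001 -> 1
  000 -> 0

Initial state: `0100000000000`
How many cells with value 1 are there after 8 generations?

3

1110000000000
0101000000001
0101100000011
0100010000100
1110111001110
0100010110100
1110110000110
0100001001000
count of 1: 3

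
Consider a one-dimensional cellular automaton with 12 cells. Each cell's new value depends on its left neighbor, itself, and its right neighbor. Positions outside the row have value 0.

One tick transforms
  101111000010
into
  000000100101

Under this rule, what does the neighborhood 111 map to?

At position 3 the neighborhood is 111; the next row has 0 there.

0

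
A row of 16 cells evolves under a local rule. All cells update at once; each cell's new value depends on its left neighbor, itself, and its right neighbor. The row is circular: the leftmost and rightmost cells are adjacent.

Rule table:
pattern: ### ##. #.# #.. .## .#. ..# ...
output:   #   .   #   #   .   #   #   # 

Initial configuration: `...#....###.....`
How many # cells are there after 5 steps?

########.#.#####
#######.###.####
######.#.#.#.###
#####.#######.##
####.#.#####.#.#
count of #: 12

12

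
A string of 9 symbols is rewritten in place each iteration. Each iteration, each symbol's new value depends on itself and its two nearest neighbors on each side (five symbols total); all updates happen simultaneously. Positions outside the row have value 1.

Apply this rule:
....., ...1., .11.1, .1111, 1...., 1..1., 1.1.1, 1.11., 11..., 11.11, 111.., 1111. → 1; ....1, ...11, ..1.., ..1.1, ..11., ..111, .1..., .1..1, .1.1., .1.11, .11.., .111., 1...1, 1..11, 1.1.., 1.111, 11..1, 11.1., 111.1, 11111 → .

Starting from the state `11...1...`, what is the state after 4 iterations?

1.1......

iteration 1: 111.1....
iteration 2: .1....1..
iteration 3: ...1.1...
iteration 4: 1.1......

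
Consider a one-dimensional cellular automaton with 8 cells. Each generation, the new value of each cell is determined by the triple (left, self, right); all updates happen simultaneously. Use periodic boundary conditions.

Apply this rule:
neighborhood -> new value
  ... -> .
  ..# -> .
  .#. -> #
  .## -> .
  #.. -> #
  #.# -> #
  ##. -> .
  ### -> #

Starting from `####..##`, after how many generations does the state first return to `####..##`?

generation 1: ###.#..#
generation 2: ##.###..
generation 3: ..#.#.#.
generation 4: ..######
generation 5: #..####.
generation 6: ##..##.#
generation 7: #.#...#.
generation 8: ####..##

8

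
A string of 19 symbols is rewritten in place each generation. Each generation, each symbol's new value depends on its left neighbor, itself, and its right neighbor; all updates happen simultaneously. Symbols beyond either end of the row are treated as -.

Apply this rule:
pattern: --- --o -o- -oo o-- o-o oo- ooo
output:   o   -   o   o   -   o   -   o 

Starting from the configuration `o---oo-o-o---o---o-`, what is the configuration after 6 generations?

o-o-o-oooo-o-o-o-o-
ooooooooo-oooooooo-
oooooooo-oooooooo--
ooooooo-oooooooo--o
oooooo-oooooooo---o
ooooo-oooooooo--o-o

ooooo-oooooooo--o-o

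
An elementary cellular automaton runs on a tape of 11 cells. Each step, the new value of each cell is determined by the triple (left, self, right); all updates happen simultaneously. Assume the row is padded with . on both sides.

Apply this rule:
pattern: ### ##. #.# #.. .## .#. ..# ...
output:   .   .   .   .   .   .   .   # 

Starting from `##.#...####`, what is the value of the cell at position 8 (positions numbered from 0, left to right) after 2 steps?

.....#.....
####...####
position 8 holds #

#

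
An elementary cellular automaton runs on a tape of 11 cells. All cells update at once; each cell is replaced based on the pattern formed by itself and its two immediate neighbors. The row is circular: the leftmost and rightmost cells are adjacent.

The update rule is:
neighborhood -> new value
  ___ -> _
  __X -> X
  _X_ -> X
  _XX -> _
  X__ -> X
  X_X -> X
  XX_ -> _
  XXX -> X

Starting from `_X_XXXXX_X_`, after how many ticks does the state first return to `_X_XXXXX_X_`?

4

XXX_XXX_XXX
XX_X_X_X_XX
X_XXXXXXX_X
_X_XXXXX_X_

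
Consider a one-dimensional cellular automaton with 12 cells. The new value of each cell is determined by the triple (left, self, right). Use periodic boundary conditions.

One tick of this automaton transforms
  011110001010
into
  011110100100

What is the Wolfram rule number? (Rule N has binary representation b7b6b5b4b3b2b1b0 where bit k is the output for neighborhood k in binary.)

position 2: 111 → 1  (bit 7 = 1)
position 4: 110 → 1  (bit 6 = 1)
position 9: 101 → 1  (bit 5 = 1)
position 5: 100 → 0  (bit 4 = 0)
position 1: 011 → 1  (bit 3 = 1)
position 8: 010 → 0  (bit 2 = 0)
position 0: 001 → 0  (bit 1 = 0)
position 6: 000 → 1  (bit 0 = 1)
bits b7..b0 = 11101001 = 233

233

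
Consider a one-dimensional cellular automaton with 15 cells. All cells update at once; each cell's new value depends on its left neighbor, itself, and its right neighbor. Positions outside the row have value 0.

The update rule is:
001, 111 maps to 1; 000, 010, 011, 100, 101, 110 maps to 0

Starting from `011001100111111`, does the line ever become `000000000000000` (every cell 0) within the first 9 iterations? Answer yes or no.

100010001011110
000100010001100
001000100010000
010001000100000
100010001000000
000100010000000
001000100000000
010001000000000
100010000000000
iteration 9 is 100010000000000, still not uniform 0

no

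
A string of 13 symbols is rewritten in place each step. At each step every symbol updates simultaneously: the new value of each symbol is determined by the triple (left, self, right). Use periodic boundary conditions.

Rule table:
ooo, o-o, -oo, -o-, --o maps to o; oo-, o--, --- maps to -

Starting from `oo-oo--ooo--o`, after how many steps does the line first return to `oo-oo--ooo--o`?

13

o-oo--ooo--oo
-oo--ooo--ooo
oo--ooo--ooo-
o--ooo--ooo-o
--ooo--ooo-oo
-ooo--ooo-oo-
ooo--ooo-oo--
oo--ooo-oo--o
o--ooo-oo--oo
--ooo-oo--ooo
-ooo-oo--ooo-
ooo-oo--ooo--
oo-oo--ooo--o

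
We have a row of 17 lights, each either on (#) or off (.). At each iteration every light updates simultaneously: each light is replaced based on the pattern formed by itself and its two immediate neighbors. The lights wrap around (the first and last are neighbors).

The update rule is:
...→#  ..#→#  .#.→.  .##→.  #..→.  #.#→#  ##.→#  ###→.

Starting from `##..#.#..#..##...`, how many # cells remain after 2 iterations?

.#.#.#..#..#.#.##
#.#.#..#..#.#.#.#
count of #: 8

8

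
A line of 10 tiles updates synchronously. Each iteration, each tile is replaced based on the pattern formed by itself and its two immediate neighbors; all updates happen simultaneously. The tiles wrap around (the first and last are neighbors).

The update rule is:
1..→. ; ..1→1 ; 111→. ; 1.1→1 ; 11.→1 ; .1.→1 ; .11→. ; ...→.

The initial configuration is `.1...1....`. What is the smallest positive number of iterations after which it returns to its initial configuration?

30

11..11....
.1.1.1...1
111111..11
.....1.1..
....1111..
...1...1..
..11..11..
.1.1.1.1..
11111111..
.......1.1
......1111
.....1...1
....11..11
...1.1.1.1
..11111111
.1.......1
11......11
.1.....1..
11....11..
.1...1.1.1
11..111111
.1.1......
1111......
...1.....1
..11....11
.1.1...1.1
1111..1111
...1.1....
..1111....
.1...1....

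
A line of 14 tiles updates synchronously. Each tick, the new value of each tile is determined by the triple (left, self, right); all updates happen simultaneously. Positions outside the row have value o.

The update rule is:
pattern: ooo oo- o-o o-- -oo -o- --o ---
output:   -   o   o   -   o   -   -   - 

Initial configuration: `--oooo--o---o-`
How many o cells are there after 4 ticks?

1

--o--o-------o
-------------o
-------------o  (fixed point — unchanged through tick 4)
count of o: 1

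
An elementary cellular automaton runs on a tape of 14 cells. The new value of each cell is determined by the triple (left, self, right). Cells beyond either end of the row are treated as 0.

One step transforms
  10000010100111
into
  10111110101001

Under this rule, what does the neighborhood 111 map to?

0

At position 12 the neighborhood is 111; the next row has 0 there.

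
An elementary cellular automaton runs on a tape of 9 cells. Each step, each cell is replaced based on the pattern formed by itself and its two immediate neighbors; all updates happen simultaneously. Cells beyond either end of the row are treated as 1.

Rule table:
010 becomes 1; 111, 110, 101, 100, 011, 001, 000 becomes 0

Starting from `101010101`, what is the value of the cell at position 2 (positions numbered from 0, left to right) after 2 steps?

1

001010100
001010100
position 2 holds 1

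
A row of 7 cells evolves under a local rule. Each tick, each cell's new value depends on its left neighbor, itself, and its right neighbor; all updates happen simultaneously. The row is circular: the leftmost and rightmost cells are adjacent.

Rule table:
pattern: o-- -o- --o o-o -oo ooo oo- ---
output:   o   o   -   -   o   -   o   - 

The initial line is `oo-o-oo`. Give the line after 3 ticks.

-o-o-o-
-o-o-oo
-o-o-oo

-o-o-oo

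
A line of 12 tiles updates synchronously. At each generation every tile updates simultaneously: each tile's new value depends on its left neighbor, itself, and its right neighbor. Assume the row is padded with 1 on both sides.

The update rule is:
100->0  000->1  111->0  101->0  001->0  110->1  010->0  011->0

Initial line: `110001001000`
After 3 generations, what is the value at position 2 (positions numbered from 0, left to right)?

010100000010
000001111000
011100001010
position 2 holds 1

1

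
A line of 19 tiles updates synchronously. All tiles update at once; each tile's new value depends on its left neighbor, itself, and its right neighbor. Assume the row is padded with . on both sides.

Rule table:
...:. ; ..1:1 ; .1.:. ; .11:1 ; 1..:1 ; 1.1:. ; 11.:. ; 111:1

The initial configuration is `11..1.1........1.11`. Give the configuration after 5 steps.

...1...1..1..1...1.

1.11...1......1..1.
..1.1.1.1....1.11.1
.1.......1..1..1...
1.1.....1.11.11.1..
...1...1..1..1...1.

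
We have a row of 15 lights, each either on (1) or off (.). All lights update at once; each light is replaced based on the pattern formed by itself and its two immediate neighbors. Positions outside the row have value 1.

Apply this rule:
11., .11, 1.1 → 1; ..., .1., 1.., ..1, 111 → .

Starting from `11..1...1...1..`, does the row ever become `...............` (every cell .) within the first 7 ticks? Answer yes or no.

no

.1.............
1..............
1..............  (fixed point — unchanged through tick 7)
tick 7 is 1.............., still not uniform .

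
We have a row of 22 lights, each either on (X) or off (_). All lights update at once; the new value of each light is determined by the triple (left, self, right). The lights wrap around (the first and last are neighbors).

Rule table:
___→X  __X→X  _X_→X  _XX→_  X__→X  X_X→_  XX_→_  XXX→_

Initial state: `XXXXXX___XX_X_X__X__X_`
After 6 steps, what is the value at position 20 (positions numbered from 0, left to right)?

_

step 1: ______XXX___X_XXXXXXX_
step 2: XXXXXX___XXXX________X
step 3: ______XXX____XXXXXXXX_
step 4: XXXXXX___XXXX________X  (repeats step 2; period 2)
step 6: XXXXXX___XXXX________X
position 20 holds _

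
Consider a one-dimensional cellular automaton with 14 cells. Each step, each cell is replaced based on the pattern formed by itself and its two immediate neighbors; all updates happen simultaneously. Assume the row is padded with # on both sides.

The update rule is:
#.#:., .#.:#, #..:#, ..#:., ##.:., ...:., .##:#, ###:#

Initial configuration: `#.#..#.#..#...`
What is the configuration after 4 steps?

step 1: ..##.#.##.##..
step 2: #.#..#.#..#.#.
step 3: ..##.#.##.#.#.
step 4: #.#..#.#..#.#.

#.#..#.#..#.#.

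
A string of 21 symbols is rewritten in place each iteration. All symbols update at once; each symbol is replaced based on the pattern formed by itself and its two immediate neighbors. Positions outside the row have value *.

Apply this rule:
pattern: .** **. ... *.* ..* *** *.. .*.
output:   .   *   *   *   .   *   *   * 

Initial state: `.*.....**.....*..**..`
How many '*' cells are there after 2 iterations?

******..*****.**..**.
*******..*****.**..**
count of *: 16

16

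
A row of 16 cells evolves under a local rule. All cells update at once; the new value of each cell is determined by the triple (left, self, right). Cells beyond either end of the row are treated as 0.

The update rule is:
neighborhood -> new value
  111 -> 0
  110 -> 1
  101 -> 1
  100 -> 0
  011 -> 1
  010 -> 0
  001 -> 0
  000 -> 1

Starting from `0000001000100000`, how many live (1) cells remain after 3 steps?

1111100010001111
1000101000101001
0010010010010000
count of 1: 4

4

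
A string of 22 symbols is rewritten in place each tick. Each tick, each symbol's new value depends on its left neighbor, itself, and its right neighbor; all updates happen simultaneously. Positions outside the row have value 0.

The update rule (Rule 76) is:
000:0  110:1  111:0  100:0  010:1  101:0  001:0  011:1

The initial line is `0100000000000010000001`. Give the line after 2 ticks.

tick 1: 0100000000000010000001  (fixed point — unchanged through tick 2)

0100000000000010000001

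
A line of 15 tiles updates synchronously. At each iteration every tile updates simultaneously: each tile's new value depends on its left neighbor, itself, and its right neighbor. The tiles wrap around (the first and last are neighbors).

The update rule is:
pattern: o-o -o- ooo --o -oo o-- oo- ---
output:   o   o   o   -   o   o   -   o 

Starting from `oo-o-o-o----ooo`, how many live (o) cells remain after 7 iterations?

o-ooooooooo-ooo
-ooooooooo-oooo
ooooooooo-oooo-
oooooooo-oooo-o
ooooooo-oooo-oo
oooooo-oooo-ooo
ooooo-oooo-oooo
count of o: 13

13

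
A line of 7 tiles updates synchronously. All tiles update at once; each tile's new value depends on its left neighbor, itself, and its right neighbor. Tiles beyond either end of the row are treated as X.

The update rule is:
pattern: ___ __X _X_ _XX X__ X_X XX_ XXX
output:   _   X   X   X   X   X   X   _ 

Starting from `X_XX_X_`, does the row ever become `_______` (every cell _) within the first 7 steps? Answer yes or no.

step 1: XXXXXXX
step 2: _______
all cells are _ at step 2

yes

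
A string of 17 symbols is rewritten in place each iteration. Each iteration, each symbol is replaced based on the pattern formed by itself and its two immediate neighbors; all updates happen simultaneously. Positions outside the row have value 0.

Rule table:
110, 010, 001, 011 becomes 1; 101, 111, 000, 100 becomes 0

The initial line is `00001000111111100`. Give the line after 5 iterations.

10101010101110100

iteration 1: 00011001100000100
iteration 2: 00111011100001100
iteration 3: 01101010100011100
iteration 4: 11101010100110100
iteration 5: 10101010101110100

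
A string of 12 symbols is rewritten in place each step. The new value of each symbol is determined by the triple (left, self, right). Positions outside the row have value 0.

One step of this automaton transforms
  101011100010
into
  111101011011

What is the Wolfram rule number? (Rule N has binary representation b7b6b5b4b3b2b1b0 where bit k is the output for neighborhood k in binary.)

position 5: 111 → 1  (bit 7 = 1)
position 6: 110 → 0  (bit 6 = 0)
position 1: 101 → 1  (bit 5 = 1)
position 7: 100 → 1  (bit 4 = 1)
position 4: 011 → 0  (bit 3 = 0)
position 0: 010 → 1  (bit 2 = 1)
position 9: 001 → 0  (bit 1 = 0)
position 8: 000 → 1  (bit 0 = 1)
bits b7..b0 = 10110101 = 181

181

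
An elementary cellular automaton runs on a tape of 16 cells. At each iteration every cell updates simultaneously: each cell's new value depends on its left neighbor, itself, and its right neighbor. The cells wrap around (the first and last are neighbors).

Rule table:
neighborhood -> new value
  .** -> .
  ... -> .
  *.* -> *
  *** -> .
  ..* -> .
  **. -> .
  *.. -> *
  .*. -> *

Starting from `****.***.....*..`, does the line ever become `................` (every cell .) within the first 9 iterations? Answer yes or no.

iteration 1: ....*...*....**.
iteration 2: ....**..**.....*
iteration 3: *.....*...*....*
iteration 4: .*....**..**....
iteration 5: .**.....*...*...
iteration 6: ...*....**..**..
iteration 7: ...**.....*...*.
iteration 8: .....*....**..**
iteration 9: *....**.....*...
iteration 9 is *....**.....*..., still not uniform .

no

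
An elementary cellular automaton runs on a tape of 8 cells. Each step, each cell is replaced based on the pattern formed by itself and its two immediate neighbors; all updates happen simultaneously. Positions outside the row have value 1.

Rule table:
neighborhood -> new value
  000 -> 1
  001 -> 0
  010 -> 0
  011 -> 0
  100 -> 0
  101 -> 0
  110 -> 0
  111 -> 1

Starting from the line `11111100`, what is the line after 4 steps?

11111000
11110010
11100000
11001110

11001110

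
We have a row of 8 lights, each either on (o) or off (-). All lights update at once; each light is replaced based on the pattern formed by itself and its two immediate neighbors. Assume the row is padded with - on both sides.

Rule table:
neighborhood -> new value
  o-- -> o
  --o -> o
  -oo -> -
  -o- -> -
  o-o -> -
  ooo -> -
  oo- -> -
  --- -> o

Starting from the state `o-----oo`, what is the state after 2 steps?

o-----oo

-ooooo--
o-----oo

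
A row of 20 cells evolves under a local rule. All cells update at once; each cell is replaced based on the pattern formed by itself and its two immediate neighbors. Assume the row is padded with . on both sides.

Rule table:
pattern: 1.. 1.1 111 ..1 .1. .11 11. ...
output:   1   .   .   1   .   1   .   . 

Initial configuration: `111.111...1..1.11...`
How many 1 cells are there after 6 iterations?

1...1..1.1.11..1.1..
.1.1.11....1.11...1.
1....1.1..1..1.1.1.1
.1..1...11.11.......
1.11.1.11..1.1......
..1....1.11...1.....
count of 1: 5

5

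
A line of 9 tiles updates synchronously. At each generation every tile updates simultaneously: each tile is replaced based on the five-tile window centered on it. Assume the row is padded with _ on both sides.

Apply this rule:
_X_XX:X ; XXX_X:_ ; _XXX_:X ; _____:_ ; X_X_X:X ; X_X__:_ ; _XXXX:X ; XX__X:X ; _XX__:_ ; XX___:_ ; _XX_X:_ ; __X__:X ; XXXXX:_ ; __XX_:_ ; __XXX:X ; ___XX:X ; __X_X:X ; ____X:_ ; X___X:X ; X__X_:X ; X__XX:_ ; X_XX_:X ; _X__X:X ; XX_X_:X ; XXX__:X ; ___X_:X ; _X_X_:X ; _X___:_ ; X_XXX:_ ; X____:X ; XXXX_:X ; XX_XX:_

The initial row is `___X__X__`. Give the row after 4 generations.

generation 1: __XXXXX_X
generation 2: _XXX_X_X_
generation 3: XXX_XXX__
generation 4: XX___XX_X

XX___XX_X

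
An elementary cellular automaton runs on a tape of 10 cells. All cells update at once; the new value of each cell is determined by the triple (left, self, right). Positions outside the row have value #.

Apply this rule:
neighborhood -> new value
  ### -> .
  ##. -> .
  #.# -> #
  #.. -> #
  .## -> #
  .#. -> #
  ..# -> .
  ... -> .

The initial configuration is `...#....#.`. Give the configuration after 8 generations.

...#...##.

#..##...##
.#.#.#..#.
#######.##
.......##.
#......#.#
.#.....###
###....#..
...#...##.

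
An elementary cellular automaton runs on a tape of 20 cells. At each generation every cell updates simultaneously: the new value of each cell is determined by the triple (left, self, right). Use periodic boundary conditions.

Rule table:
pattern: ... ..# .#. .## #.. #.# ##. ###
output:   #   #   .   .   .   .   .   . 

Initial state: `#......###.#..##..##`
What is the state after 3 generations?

generation 1: ..#####......#...#..
generation 2: ##......#####..##..#
generation 3: ...#####......#...#.

...#####......#...#.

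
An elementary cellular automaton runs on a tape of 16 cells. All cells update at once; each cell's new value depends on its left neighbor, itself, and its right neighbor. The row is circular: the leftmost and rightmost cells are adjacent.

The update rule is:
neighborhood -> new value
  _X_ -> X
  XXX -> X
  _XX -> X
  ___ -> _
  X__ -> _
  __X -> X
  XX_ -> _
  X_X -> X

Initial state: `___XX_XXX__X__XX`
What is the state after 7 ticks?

__XX_XXX__XX_XX_
_XX_XXX__XX_XX__
XX_XXX__XX_XX___
X_XXX__XX_XX___X
_XXX__XX_XX___XX
XXX__XX_XX___XX_
XX__XX_XX___XX_X

XX__XX_XX___XX_X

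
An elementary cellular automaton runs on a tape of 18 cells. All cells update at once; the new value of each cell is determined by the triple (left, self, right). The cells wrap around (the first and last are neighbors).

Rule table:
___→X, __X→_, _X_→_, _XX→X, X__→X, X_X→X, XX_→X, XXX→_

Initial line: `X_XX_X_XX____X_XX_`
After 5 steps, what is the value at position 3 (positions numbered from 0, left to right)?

X

step 1: _XXXX_XXXXXX__XXXX
step 2: XX__XXX____XX_X__X
step 3: _XX_X_XXXX_XXX_X_X
step 4: XXXX_XX__XXX_XX_X_
step 5: X__XXXXX_X_XXXXX_X
position 3 holds X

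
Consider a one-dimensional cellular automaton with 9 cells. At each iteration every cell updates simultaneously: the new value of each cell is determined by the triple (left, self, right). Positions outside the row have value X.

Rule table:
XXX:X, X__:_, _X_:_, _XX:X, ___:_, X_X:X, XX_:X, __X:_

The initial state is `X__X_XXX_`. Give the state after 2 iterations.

X___XXXXX
X___XXXXX

X___XXXXX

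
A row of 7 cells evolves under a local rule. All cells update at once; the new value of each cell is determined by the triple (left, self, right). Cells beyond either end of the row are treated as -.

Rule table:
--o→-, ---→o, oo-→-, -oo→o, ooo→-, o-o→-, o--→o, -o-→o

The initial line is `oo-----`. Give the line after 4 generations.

o-o----

o-ooooo
o-o----
o-ooooo  (repeats generation 1; period 2)
generation 4: o-o----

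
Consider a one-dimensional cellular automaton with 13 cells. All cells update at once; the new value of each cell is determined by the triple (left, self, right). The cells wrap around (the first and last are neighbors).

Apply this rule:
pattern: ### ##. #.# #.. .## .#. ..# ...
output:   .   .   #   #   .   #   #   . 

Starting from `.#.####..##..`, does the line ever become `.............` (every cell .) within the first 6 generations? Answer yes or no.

###....##..#.
...#..#..####
#.#######....
##.......#..#
..#.....####.
.###...#....#
generation 6 is .###...#....#, still not uniform .

no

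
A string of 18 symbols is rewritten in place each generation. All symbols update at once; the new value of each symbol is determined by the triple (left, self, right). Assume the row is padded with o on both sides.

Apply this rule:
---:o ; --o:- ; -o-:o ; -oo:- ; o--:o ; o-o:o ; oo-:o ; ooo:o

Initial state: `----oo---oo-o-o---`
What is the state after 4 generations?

oooooo--ooo--ooooo

generation 1: ooo--ooo--ooooooo-
generation 2: oooo--ooo--ooooooo
generation 3: ooooo--ooo--oooooo
generation 4: oooooo--ooo--ooooo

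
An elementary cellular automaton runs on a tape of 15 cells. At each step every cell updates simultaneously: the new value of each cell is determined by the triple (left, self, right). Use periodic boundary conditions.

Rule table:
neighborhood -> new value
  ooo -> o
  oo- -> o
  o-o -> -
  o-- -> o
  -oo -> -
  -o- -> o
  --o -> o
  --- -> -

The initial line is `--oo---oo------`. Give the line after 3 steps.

step 1: -o-oo-o-oo-----
step 2: oo--o-o--oo----
step 3: -oooo-ooo-oo--o

-oooo-ooo-oo--o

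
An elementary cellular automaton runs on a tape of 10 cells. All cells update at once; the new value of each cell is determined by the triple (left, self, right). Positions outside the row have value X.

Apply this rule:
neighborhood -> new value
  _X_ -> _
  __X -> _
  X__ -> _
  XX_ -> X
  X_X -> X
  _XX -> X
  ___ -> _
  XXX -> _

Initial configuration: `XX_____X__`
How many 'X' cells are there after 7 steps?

1

_X________
X_________
X_________  (fixed point — unchanged through step 7)
count of X: 1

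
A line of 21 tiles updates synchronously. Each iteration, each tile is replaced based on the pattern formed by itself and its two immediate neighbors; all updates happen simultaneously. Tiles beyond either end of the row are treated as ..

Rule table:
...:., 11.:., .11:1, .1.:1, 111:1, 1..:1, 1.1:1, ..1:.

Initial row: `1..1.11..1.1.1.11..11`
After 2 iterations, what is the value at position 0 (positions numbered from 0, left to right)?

11.111.1.1111111.1.1.
1.111.111111111.11111
position 0 holds 1

1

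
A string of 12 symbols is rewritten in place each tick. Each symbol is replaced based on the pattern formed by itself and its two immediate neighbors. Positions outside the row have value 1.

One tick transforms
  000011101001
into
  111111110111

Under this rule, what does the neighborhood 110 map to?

1

At position 6 the neighborhood is 110; the next row has 1 there.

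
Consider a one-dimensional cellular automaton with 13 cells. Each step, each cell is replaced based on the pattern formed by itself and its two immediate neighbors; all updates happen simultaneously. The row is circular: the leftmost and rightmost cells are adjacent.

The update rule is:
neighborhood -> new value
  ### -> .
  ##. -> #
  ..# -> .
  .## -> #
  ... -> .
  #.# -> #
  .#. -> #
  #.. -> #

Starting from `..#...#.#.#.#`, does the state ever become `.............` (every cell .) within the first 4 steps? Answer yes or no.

no

step 1: #.##..#######
step 2: #####.#......
step 3: #...####.....
step 4: ##..#..##....
step 4 is ##..#..##...., still not uniform .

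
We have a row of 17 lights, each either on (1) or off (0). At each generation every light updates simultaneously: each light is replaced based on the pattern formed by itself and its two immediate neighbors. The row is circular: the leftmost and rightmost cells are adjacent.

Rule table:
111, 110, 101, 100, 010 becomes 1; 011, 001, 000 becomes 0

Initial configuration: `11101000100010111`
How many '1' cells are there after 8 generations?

generation 1: 11111100110011011
generation 2: 11111110011001101
generation 3: 11111111001100110
generation 4: 01111111100110011
generation 5: 10111111110011001
generation 6: 11011111111001100
generation 7: 01101111111100110
generation 8: 00110111111110011
count of 1: 12

12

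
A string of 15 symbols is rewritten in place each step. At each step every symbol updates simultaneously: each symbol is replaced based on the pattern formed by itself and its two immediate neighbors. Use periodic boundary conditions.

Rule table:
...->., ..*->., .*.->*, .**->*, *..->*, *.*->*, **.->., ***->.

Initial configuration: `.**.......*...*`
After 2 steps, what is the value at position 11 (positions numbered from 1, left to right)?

*

**.*......**..*
..***.....*.*.*
position 11 holds *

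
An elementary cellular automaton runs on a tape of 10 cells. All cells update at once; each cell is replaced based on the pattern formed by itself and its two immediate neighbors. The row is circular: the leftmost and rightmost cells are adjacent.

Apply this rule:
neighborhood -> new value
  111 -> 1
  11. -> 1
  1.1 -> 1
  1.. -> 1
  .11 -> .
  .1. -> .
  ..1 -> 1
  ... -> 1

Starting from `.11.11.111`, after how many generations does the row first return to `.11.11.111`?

1.11.11.11
11.11.11.1
111.11.11.
.111.11.11
1.111.11.1
11.111.11.
.11.111.11
1.11.111.1
11.11.111.
.11.11.111

10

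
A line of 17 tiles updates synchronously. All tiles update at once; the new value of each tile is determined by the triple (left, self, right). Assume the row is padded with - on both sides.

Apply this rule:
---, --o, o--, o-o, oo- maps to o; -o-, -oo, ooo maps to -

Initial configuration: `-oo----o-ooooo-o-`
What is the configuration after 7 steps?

o-oo-oo---oo-oo-o

step 1: o-ooooo-o----oo-o
step 2: -o----oo-oooo-oo-
step 3: o-oooo-oo---oo-oo
step 4: -o---oo-oooo-oo-o
step 5: o-ooo-oo---oo-oo-
step 6: -o--oo-oooo-oo-oo
step 7: o-oo-oo---oo-oo-o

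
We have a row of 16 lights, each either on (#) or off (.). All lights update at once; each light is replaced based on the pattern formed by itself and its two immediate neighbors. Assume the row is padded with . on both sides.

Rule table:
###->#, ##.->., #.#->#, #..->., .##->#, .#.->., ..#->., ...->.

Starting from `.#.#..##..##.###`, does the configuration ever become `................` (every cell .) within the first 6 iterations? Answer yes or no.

iteration 1: ..#...#...#.###.
iteration 2: ...........###..
iteration 3: ...........##...
iteration 4: ...........#....
iteration 5: ................
all cells are . at iteration 5

yes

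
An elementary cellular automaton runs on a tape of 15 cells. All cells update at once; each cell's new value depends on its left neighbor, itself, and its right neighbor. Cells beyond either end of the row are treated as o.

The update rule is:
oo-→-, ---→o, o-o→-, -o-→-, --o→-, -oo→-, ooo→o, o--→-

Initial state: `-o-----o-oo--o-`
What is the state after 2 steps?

step 1: ---ooo---------
step 2: -o--o--ooooooo-

-o--o--ooooooo-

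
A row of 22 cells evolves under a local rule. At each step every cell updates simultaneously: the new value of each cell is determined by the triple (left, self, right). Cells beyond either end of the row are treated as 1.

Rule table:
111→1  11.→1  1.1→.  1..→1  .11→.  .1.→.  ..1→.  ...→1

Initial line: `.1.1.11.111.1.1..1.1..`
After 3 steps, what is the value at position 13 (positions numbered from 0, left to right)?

step 1: ......1..11....1....1.
step 2: 11111..1..1111..111...
step 3: 111111..1..1111..1111.
position 13 holds 1

1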